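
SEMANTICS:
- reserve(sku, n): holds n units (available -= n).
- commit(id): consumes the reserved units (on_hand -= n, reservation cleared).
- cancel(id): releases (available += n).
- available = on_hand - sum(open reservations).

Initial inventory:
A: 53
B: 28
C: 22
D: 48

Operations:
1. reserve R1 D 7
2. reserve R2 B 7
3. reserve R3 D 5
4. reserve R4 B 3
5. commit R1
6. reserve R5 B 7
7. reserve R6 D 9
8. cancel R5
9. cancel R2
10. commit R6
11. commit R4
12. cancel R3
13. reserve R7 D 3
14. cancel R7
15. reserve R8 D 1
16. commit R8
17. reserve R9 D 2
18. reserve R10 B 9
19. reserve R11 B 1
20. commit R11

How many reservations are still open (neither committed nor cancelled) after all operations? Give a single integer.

Answer: 2

Derivation:
Step 1: reserve R1 D 7 -> on_hand[A=53 B=28 C=22 D=48] avail[A=53 B=28 C=22 D=41] open={R1}
Step 2: reserve R2 B 7 -> on_hand[A=53 B=28 C=22 D=48] avail[A=53 B=21 C=22 D=41] open={R1,R2}
Step 3: reserve R3 D 5 -> on_hand[A=53 B=28 C=22 D=48] avail[A=53 B=21 C=22 D=36] open={R1,R2,R3}
Step 4: reserve R4 B 3 -> on_hand[A=53 B=28 C=22 D=48] avail[A=53 B=18 C=22 D=36] open={R1,R2,R3,R4}
Step 5: commit R1 -> on_hand[A=53 B=28 C=22 D=41] avail[A=53 B=18 C=22 D=36] open={R2,R3,R4}
Step 6: reserve R5 B 7 -> on_hand[A=53 B=28 C=22 D=41] avail[A=53 B=11 C=22 D=36] open={R2,R3,R4,R5}
Step 7: reserve R6 D 9 -> on_hand[A=53 B=28 C=22 D=41] avail[A=53 B=11 C=22 D=27] open={R2,R3,R4,R5,R6}
Step 8: cancel R5 -> on_hand[A=53 B=28 C=22 D=41] avail[A=53 B=18 C=22 D=27] open={R2,R3,R4,R6}
Step 9: cancel R2 -> on_hand[A=53 B=28 C=22 D=41] avail[A=53 B=25 C=22 D=27] open={R3,R4,R6}
Step 10: commit R6 -> on_hand[A=53 B=28 C=22 D=32] avail[A=53 B=25 C=22 D=27] open={R3,R4}
Step 11: commit R4 -> on_hand[A=53 B=25 C=22 D=32] avail[A=53 B=25 C=22 D=27] open={R3}
Step 12: cancel R3 -> on_hand[A=53 B=25 C=22 D=32] avail[A=53 B=25 C=22 D=32] open={}
Step 13: reserve R7 D 3 -> on_hand[A=53 B=25 C=22 D=32] avail[A=53 B=25 C=22 D=29] open={R7}
Step 14: cancel R7 -> on_hand[A=53 B=25 C=22 D=32] avail[A=53 B=25 C=22 D=32] open={}
Step 15: reserve R8 D 1 -> on_hand[A=53 B=25 C=22 D=32] avail[A=53 B=25 C=22 D=31] open={R8}
Step 16: commit R8 -> on_hand[A=53 B=25 C=22 D=31] avail[A=53 B=25 C=22 D=31] open={}
Step 17: reserve R9 D 2 -> on_hand[A=53 B=25 C=22 D=31] avail[A=53 B=25 C=22 D=29] open={R9}
Step 18: reserve R10 B 9 -> on_hand[A=53 B=25 C=22 D=31] avail[A=53 B=16 C=22 D=29] open={R10,R9}
Step 19: reserve R11 B 1 -> on_hand[A=53 B=25 C=22 D=31] avail[A=53 B=15 C=22 D=29] open={R10,R11,R9}
Step 20: commit R11 -> on_hand[A=53 B=24 C=22 D=31] avail[A=53 B=15 C=22 D=29] open={R10,R9}
Open reservations: ['R10', 'R9'] -> 2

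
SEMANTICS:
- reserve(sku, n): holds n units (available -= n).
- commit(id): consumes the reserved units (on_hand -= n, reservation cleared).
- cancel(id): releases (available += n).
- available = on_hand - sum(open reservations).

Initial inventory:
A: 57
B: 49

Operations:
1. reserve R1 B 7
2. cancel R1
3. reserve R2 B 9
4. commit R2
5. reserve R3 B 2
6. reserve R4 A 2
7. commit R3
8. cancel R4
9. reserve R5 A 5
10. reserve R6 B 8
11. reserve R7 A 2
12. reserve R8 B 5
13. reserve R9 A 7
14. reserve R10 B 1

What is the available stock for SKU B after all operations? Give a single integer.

Step 1: reserve R1 B 7 -> on_hand[A=57 B=49] avail[A=57 B=42] open={R1}
Step 2: cancel R1 -> on_hand[A=57 B=49] avail[A=57 B=49] open={}
Step 3: reserve R2 B 9 -> on_hand[A=57 B=49] avail[A=57 B=40] open={R2}
Step 4: commit R2 -> on_hand[A=57 B=40] avail[A=57 B=40] open={}
Step 5: reserve R3 B 2 -> on_hand[A=57 B=40] avail[A=57 B=38] open={R3}
Step 6: reserve R4 A 2 -> on_hand[A=57 B=40] avail[A=55 B=38] open={R3,R4}
Step 7: commit R3 -> on_hand[A=57 B=38] avail[A=55 B=38] open={R4}
Step 8: cancel R4 -> on_hand[A=57 B=38] avail[A=57 B=38] open={}
Step 9: reserve R5 A 5 -> on_hand[A=57 B=38] avail[A=52 B=38] open={R5}
Step 10: reserve R6 B 8 -> on_hand[A=57 B=38] avail[A=52 B=30] open={R5,R6}
Step 11: reserve R7 A 2 -> on_hand[A=57 B=38] avail[A=50 B=30] open={R5,R6,R7}
Step 12: reserve R8 B 5 -> on_hand[A=57 B=38] avail[A=50 B=25] open={R5,R6,R7,R8}
Step 13: reserve R9 A 7 -> on_hand[A=57 B=38] avail[A=43 B=25] open={R5,R6,R7,R8,R9}
Step 14: reserve R10 B 1 -> on_hand[A=57 B=38] avail[A=43 B=24] open={R10,R5,R6,R7,R8,R9}
Final available[B] = 24

Answer: 24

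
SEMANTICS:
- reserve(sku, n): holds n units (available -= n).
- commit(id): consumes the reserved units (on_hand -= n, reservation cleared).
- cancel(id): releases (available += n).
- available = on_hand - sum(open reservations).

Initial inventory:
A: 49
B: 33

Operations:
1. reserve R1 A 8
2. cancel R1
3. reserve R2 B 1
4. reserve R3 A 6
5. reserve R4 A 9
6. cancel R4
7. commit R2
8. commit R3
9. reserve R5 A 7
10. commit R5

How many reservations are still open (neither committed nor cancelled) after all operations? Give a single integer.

Answer: 0

Derivation:
Step 1: reserve R1 A 8 -> on_hand[A=49 B=33] avail[A=41 B=33] open={R1}
Step 2: cancel R1 -> on_hand[A=49 B=33] avail[A=49 B=33] open={}
Step 3: reserve R2 B 1 -> on_hand[A=49 B=33] avail[A=49 B=32] open={R2}
Step 4: reserve R3 A 6 -> on_hand[A=49 B=33] avail[A=43 B=32] open={R2,R3}
Step 5: reserve R4 A 9 -> on_hand[A=49 B=33] avail[A=34 B=32] open={R2,R3,R4}
Step 6: cancel R4 -> on_hand[A=49 B=33] avail[A=43 B=32] open={R2,R3}
Step 7: commit R2 -> on_hand[A=49 B=32] avail[A=43 B=32] open={R3}
Step 8: commit R3 -> on_hand[A=43 B=32] avail[A=43 B=32] open={}
Step 9: reserve R5 A 7 -> on_hand[A=43 B=32] avail[A=36 B=32] open={R5}
Step 10: commit R5 -> on_hand[A=36 B=32] avail[A=36 B=32] open={}
Open reservations: [] -> 0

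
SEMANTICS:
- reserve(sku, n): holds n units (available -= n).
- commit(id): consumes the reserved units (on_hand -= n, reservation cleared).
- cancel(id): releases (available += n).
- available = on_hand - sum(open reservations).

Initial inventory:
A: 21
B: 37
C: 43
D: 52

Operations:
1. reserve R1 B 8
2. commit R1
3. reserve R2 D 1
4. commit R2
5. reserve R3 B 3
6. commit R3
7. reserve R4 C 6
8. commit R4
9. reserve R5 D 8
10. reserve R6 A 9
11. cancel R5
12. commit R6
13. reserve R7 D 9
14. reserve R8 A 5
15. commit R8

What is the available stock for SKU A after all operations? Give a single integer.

Answer: 7

Derivation:
Step 1: reserve R1 B 8 -> on_hand[A=21 B=37 C=43 D=52] avail[A=21 B=29 C=43 D=52] open={R1}
Step 2: commit R1 -> on_hand[A=21 B=29 C=43 D=52] avail[A=21 B=29 C=43 D=52] open={}
Step 3: reserve R2 D 1 -> on_hand[A=21 B=29 C=43 D=52] avail[A=21 B=29 C=43 D=51] open={R2}
Step 4: commit R2 -> on_hand[A=21 B=29 C=43 D=51] avail[A=21 B=29 C=43 D=51] open={}
Step 5: reserve R3 B 3 -> on_hand[A=21 B=29 C=43 D=51] avail[A=21 B=26 C=43 D=51] open={R3}
Step 6: commit R3 -> on_hand[A=21 B=26 C=43 D=51] avail[A=21 B=26 C=43 D=51] open={}
Step 7: reserve R4 C 6 -> on_hand[A=21 B=26 C=43 D=51] avail[A=21 B=26 C=37 D=51] open={R4}
Step 8: commit R4 -> on_hand[A=21 B=26 C=37 D=51] avail[A=21 B=26 C=37 D=51] open={}
Step 9: reserve R5 D 8 -> on_hand[A=21 B=26 C=37 D=51] avail[A=21 B=26 C=37 D=43] open={R5}
Step 10: reserve R6 A 9 -> on_hand[A=21 B=26 C=37 D=51] avail[A=12 B=26 C=37 D=43] open={R5,R6}
Step 11: cancel R5 -> on_hand[A=21 B=26 C=37 D=51] avail[A=12 B=26 C=37 D=51] open={R6}
Step 12: commit R6 -> on_hand[A=12 B=26 C=37 D=51] avail[A=12 B=26 C=37 D=51] open={}
Step 13: reserve R7 D 9 -> on_hand[A=12 B=26 C=37 D=51] avail[A=12 B=26 C=37 D=42] open={R7}
Step 14: reserve R8 A 5 -> on_hand[A=12 B=26 C=37 D=51] avail[A=7 B=26 C=37 D=42] open={R7,R8}
Step 15: commit R8 -> on_hand[A=7 B=26 C=37 D=51] avail[A=7 B=26 C=37 D=42] open={R7}
Final available[A] = 7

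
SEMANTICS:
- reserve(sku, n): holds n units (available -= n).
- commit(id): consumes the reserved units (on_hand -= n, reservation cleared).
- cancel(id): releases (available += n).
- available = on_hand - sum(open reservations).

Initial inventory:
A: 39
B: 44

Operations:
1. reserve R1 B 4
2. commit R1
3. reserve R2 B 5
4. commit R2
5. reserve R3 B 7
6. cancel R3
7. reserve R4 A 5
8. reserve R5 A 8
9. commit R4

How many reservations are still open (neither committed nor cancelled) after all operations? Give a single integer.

Step 1: reserve R1 B 4 -> on_hand[A=39 B=44] avail[A=39 B=40] open={R1}
Step 2: commit R1 -> on_hand[A=39 B=40] avail[A=39 B=40] open={}
Step 3: reserve R2 B 5 -> on_hand[A=39 B=40] avail[A=39 B=35] open={R2}
Step 4: commit R2 -> on_hand[A=39 B=35] avail[A=39 B=35] open={}
Step 5: reserve R3 B 7 -> on_hand[A=39 B=35] avail[A=39 B=28] open={R3}
Step 6: cancel R3 -> on_hand[A=39 B=35] avail[A=39 B=35] open={}
Step 7: reserve R4 A 5 -> on_hand[A=39 B=35] avail[A=34 B=35] open={R4}
Step 8: reserve R5 A 8 -> on_hand[A=39 B=35] avail[A=26 B=35] open={R4,R5}
Step 9: commit R4 -> on_hand[A=34 B=35] avail[A=26 B=35] open={R5}
Open reservations: ['R5'] -> 1

Answer: 1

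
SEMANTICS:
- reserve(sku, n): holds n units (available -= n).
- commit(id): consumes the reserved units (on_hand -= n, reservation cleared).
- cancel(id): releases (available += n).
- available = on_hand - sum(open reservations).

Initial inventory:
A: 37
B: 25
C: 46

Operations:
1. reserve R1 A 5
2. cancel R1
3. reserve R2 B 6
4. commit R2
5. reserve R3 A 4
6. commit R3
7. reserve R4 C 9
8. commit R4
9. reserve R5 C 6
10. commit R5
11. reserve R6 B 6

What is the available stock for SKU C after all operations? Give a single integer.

Step 1: reserve R1 A 5 -> on_hand[A=37 B=25 C=46] avail[A=32 B=25 C=46] open={R1}
Step 2: cancel R1 -> on_hand[A=37 B=25 C=46] avail[A=37 B=25 C=46] open={}
Step 3: reserve R2 B 6 -> on_hand[A=37 B=25 C=46] avail[A=37 B=19 C=46] open={R2}
Step 4: commit R2 -> on_hand[A=37 B=19 C=46] avail[A=37 B=19 C=46] open={}
Step 5: reserve R3 A 4 -> on_hand[A=37 B=19 C=46] avail[A=33 B=19 C=46] open={R3}
Step 6: commit R3 -> on_hand[A=33 B=19 C=46] avail[A=33 B=19 C=46] open={}
Step 7: reserve R4 C 9 -> on_hand[A=33 B=19 C=46] avail[A=33 B=19 C=37] open={R4}
Step 8: commit R4 -> on_hand[A=33 B=19 C=37] avail[A=33 B=19 C=37] open={}
Step 9: reserve R5 C 6 -> on_hand[A=33 B=19 C=37] avail[A=33 B=19 C=31] open={R5}
Step 10: commit R5 -> on_hand[A=33 B=19 C=31] avail[A=33 B=19 C=31] open={}
Step 11: reserve R6 B 6 -> on_hand[A=33 B=19 C=31] avail[A=33 B=13 C=31] open={R6}
Final available[C] = 31

Answer: 31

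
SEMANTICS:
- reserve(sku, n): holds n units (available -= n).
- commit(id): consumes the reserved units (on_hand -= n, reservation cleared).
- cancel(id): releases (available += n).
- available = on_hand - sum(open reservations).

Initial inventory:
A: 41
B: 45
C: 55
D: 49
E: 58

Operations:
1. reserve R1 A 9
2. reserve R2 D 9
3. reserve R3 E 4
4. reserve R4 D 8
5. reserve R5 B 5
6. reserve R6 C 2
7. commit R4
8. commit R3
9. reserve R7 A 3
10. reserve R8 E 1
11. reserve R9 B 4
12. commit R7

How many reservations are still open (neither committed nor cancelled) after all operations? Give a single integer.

Step 1: reserve R1 A 9 -> on_hand[A=41 B=45 C=55 D=49 E=58] avail[A=32 B=45 C=55 D=49 E=58] open={R1}
Step 2: reserve R2 D 9 -> on_hand[A=41 B=45 C=55 D=49 E=58] avail[A=32 B=45 C=55 D=40 E=58] open={R1,R2}
Step 3: reserve R3 E 4 -> on_hand[A=41 B=45 C=55 D=49 E=58] avail[A=32 B=45 C=55 D=40 E=54] open={R1,R2,R3}
Step 4: reserve R4 D 8 -> on_hand[A=41 B=45 C=55 D=49 E=58] avail[A=32 B=45 C=55 D=32 E=54] open={R1,R2,R3,R4}
Step 5: reserve R5 B 5 -> on_hand[A=41 B=45 C=55 D=49 E=58] avail[A=32 B=40 C=55 D=32 E=54] open={R1,R2,R3,R4,R5}
Step 6: reserve R6 C 2 -> on_hand[A=41 B=45 C=55 D=49 E=58] avail[A=32 B=40 C=53 D=32 E=54] open={R1,R2,R3,R4,R5,R6}
Step 7: commit R4 -> on_hand[A=41 B=45 C=55 D=41 E=58] avail[A=32 B=40 C=53 D=32 E=54] open={R1,R2,R3,R5,R6}
Step 8: commit R3 -> on_hand[A=41 B=45 C=55 D=41 E=54] avail[A=32 B=40 C=53 D=32 E=54] open={R1,R2,R5,R6}
Step 9: reserve R7 A 3 -> on_hand[A=41 B=45 C=55 D=41 E=54] avail[A=29 B=40 C=53 D=32 E=54] open={R1,R2,R5,R6,R7}
Step 10: reserve R8 E 1 -> on_hand[A=41 B=45 C=55 D=41 E=54] avail[A=29 B=40 C=53 D=32 E=53] open={R1,R2,R5,R6,R7,R8}
Step 11: reserve R9 B 4 -> on_hand[A=41 B=45 C=55 D=41 E=54] avail[A=29 B=36 C=53 D=32 E=53] open={R1,R2,R5,R6,R7,R8,R9}
Step 12: commit R7 -> on_hand[A=38 B=45 C=55 D=41 E=54] avail[A=29 B=36 C=53 D=32 E=53] open={R1,R2,R5,R6,R8,R9}
Open reservations: ['R1', 'R2', 'R5', 'R6', 'R8', 'R9'] -> 6

Answer: 6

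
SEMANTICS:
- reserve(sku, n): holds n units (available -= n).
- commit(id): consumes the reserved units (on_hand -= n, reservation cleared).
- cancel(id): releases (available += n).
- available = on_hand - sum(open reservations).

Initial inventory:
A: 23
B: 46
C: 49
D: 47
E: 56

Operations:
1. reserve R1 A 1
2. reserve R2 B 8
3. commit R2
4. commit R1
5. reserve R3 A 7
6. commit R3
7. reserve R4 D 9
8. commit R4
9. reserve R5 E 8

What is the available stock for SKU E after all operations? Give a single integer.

Answer: 48

Derivation:
Step 1: reserve R1 A 1 -> on_hand[A=23 B=46 C=49 D=47 E=56] avail[A=22 B=46 C=49 D=47 E=56] open={R1}
Step 2: reserve R2 B 8 -> on_hand[A=23 B=46 C=49 D=47 E=56] avail[A=22 B=38 C=49 D=47 E=56] open={R1,R2}
Step 3: commit R2 -> on_hand[A=23 B=38 C=49 D=47 E=56] avail[A=22 B=38 C=49 D=47 E=56] open={R1}
Step 4: commit R1 -> on_hand[A=22 B=38 C=49 D=47 E=56] avail[A=22 B=38 C=49 D=47 E=56] open={}
Step 5: reserve R3 A 7 -> on_hand[A=22 B=38 C=49 D=47 E=56] avail[A=15 B=38 C=49 D=47 E=56] open={R3}
Step 6: commit R3 -> on_hand[A=15 B=38 C=49 D=47 E=56] avail[A=15 B=38 C=49 D=47 E=56] open={}
Step 7: reserve R4 D 9 -> on_hand[A=15 B=38 C=49 D=47 E=56] avail[A=15 B=38 C=49 D=38 E=56] open={R4}
Step 8: commit R4 -> on_hand[A=15 B=38 C=49 D=38 E=56] avail[A=15 B=38 C=49 D=38 E=56] open={}
Step 9: reserve R5 E 8 -> on_hand[A=15 B=38 C=49 D=38 E=56] avail[A=15 B=38 C=49 D=38 E=48] open={R5}
Final available[E] = 48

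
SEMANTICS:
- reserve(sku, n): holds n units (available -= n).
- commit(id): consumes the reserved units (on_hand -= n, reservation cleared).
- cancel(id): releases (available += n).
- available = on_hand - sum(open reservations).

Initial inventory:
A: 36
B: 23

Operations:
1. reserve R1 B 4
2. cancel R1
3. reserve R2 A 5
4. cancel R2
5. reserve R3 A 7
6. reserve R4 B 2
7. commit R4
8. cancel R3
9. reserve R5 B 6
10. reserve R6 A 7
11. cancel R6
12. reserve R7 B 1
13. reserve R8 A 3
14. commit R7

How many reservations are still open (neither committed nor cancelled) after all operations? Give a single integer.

Step 1: reserve R1 B 4 -> on_hand[A=36 B=23] avail[A=36 B=19] open={R1}
Step 2: cancel R1 -> on_hand[A=36 B=23] avail[A=36 B=23] open={}
Step 3: reserve R2 A 5 -> on_hand[A=36 B=23] avail[A=31 B=23] open={R2}
Step 4: cancel R2 -> on_hand[A=36 B=23] avail[A=36 B=23] open={}
Step 5: reserve R3 A 7 -> on_hand[A=36 B=23] avail[A=29 B=23] open={R3}
Step 6: reserve R4 B 2 -> on_hand[A=36 B=23] avail[A=29 B=21] open={R3,R4}
Step 7: commit R4 -> on_hand[A=36 B=21] avail[A=29 B=21] open={R3}
Step 8: cancel R3 -> on_hand[A=36 B=21] avail[A=36 B=21] open={}
Step 9: reserve R5 B 6 -> on_hand[A=36 B=21] avail[A=36 B=15] open={R5}
Step 10: reserve R6 A 7 -> on_hand[A=36 B=21] avail[A=29 B=15] open={R5,R6}
Step 11: cancel R6 -> on_hand[A=36 B=21] avail[A=36 B=15] open={R5}
Step 12: reserve R7 B 1 -> on_hand[A=36 B=21] avail[A=36 B=14] open={R5,R7}
Step 13: reserve R8 A 3 -> on_hand[A=36 B=21] avail[A=33 B=14] open={R5,R7,R8}
Step 14: commit R7 -> on_hand[A=36 B=20] avail[A=33 B=14] open={R5,R8}
Open reservations: ['R5', 'R8'] -> 2

Answer: 2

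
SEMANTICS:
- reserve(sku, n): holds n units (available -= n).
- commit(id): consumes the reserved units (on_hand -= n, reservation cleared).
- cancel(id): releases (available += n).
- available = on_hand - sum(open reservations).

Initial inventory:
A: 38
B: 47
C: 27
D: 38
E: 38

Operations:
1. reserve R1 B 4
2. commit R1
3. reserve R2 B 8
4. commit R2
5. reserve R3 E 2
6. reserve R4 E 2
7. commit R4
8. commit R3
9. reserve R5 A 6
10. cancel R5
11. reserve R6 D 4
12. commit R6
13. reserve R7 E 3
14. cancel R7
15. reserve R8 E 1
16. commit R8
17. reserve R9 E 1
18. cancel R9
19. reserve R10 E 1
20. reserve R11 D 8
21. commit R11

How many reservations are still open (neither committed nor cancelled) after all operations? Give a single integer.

Step 1: reserve R1 B 4 -> on_hand[A=38 B=47 C=27 D=38 E=38] avail[A=38 B=43 C=27 D=38 E=38] open={R1}
Step 2: commit R1 -> on_hand[A=38 B=43 C=27 D=38 E=38] avail[A=38 B=43 C=27 D=38 E=38] open={}
Step 3: reserve R2 B 8 -> on_hand[A=38 B=43 C=27 D=38 E=38] avail[A=38 B=35 C=27 D=38 E=38] open={R2}
Step 4: commit R2 -> on_hand[A=38 B=35 C=27 D=38 E=38] avail[A=38 B=35 C=27 D=38 E=38] open={}
Step 5: reserve R3 E 2 -> on_hand[A=38 B=35 C=27 D=38 E=38] avail[A=38 B=35 C=27 D=38 E=36] open={R3}
Step 6: reserve R4 E 2 -> on_hand[A=38 B=35 C=27 D=38 E=38] avail[A=38 B=35 C=27 D=38 E=34] open={R3,R4}
Step 7: commit R4 -> on_hand[A=38 B=35 C=27 D=38 E=36] avail[A=38 B=35 C=27 D=38 E=34] open={R3}
Step 8: commit R3 -> on_hand[A=38 B=35 C=27 D=38 E=34] avail[A=38 B=35 C=27 D=38 E=34] open={}
Step 9: reserve R5 A 6 -> on_hand[A=38 B=35 C=27 D=38 E=34] avail[A=32 B=35 C=27 D=38 E=34] open={R5}
Step 10: cancel R5 -> on_hand[A=38 B=35 C=27 D=38 E=34] avail[A=38 B=35 C=27 D=38 E=34] open={}
Step 11: reserve R6 D 4 -> on_hand[A=38 B=35 C=27 D=38 E=34] avail[A=38 B=35 C=27 D=34 E=34] open={R6}
Step 12: commit R6 -> on_hand[A=38 B=35 C=27 D=34 E=34] avail[A=38 B=35 C=27 D=34 E=34] open={}
Step 13: reserve R7 E 3 -> on_hand[A=38 B=35 C=27 D=34 E=34] avail[A=38 B=35 C=27 D=34 E=31] open={R7}
Step 14: cancel R7 -> on_hand[A=38 B=35 C=27 D=34 E=34] avail[A=38 B=35 C=27 D=34 E=34] open={}
Step 15: reserve R8 E 1 -> on_hand[A=38 B=35 C=27 D=34 E=34] avail[A=38 B=35 C=27 D=34 E=33] open={R8}
Step 16: commit R8 -> on_hand[A=38 B=35 C=27 D=34 E=33] avail[A=38 B=35 C=27 D=34 E=33] open={}
Step 17: reserve R9 E 1 -> on_hand[A=38 B=35 C=27 D=34 E=33] avail[A=38 B=35 C=27 D=34 E=32] open={R9}
Step 18: cancel R9 -> on_hand[A=38 B=35 C=27 D=34 E=33] avail[A=38 B=35 C=27 D=34 E=33] open={}
Step 19: reserve R10 E 1 -> on_hand[A=38 B=35 C=27 D=34 E=33] avail[A=38 B=35 C=27 D=34 E=32] open={R10}
Step 20: reserve R11 D 8 -> on_hand[A=38 B=35 C=27 D=34 E=33] avail[A=38 B=35 C=27 D=26 E=32] open={R10,R11}
Step 21: commit R11 -> on_hand[A=38 B=35 C=27 D=26 E=33] avail[A=38 B=35 C=27 D=26 E=32] open={R10}
Open reservations: ['R10'] -> 1

Answer: 1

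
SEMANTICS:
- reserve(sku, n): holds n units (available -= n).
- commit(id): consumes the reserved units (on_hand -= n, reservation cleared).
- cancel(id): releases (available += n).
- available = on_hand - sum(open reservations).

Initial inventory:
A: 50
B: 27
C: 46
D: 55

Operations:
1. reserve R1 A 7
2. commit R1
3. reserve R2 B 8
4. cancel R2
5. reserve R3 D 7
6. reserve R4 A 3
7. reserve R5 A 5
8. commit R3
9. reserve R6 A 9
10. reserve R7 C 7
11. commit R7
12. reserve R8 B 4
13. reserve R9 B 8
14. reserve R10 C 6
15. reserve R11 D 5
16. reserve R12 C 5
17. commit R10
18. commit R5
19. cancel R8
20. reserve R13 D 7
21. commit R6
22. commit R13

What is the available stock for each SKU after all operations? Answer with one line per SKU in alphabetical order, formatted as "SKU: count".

Answer: A: 26
B: 19
C: 28
D: 36

Derivation:
Step 1: reserve R1 A 7 -> on_hand[A=50 B=27 C=46 D=55] avail[A=43 B=27 C=46 D=55] open={R1}
Step 2: commit R1 -> on_hand[A=43 B=27 C=46 D=55] avail[A=43 B=27 C=46 D=55] open={}
Step 3: reserve R2 B 8 -> on_hand[A=43 B=27 C=46 D=55] avail[A=43 B=19 C=46 D=55] open={R2}
Step 4: cancel R2 -> on_hand[A=43 B=27 C=46 D=55] avail[A=43 B=27 C=46 D=55] open={}
Step 5: reserve R3 D 7 -> on_hand[A=43 B=27 C=46 D=55] avail[A=43 B=27 C=46 D=48] open={R3}
Step 6: reserve R4 A 3 -> on_hand[A=43 B=27 C=46 D=55] avail[A=40 B=27 C=46 D=48] open={R3,R4}
Step 7: reserve R5 A 5 -> on_hand[A=43 B=27 C=46 D=55] avail[A=35 B=27 C=46 D=48] open={R3,R4,R5}
Step 8: commit R3 -> on_hand[A=43 B=27 C=46 D=48] avail[A=35 B=27 C=46 D=48] open={R4,R5}
Step 9: reserve R6 A 9 -> on_hand[A=43 B=27 C=46 D=48] avail[A=26 B=27 C=46 D=48] open={R4,R5,R6}
Step 10: reserve R7 C 7 -> on_hand[A=43 B=27 C=46 D=48] avail[A=26 B=27 C=39 D=48] open={R4,R5,R6,R7}
Step 11: commit R7 -> on_hand[A=43 B=27 C=39 D=48] avail[A=26 B=27 C=39 D=48] open={R4,R5,R6}
Step 12: reserve R8 B 4 -> on_hand[A=43 B=27 C=39 D=48] avail[A=26 B=23 C=39 D=48] open={R4,R5,R6,R8}
Step 13: reserve R9 B 8 -> on_hand[A=43 B=27 C=39 D=48] avail[A=26 B=15 C=39 D=48] open={R4,R5,R6,R8,R9}
Step 14: reserve R10 C 6 -> on_hand[A=43 B=27 C=39 D=48] avail[A=26 B=15 C=33 D=48] open={R10,R4,R5,R6,R8,R9}
Step 15: reserve R11 D 5 -> on_hand[A=43 B=27 C=39 D=48] avail[A=26 B=15 C=33 D=43] open={R10,R11,R4,R5,R6,R8,R9}
Step 16: reserve R12 C 5 -> on_hand[A=43 B=27 C=39 D=48] avail[A=26 B=15 C=28 D=43] open={R10,R11,R12,R4,R5,R6,R8,R9}
Step 17: commit R10 -> on_hand[A=43 B=27 C=33 D=48] avail[A=26 B=15 C=28 D=43] open={R11,R12,R4,R5,R6,R8,R9}
Step 18: commit R5 -> on_hand[A=38 B=27 C=33 D=48] avail[A=26 B=15 C=28 D=43] open={R11,R12,R4,R6,R8,R9}
Step 19: cancel R8 -> on_hand[A=38 B=27 C=33 D=48] avail[A=26 B=19 C=28 D=43] open={R11,R12,R4,R6,R9}
Step 20: reserve R13 D 7 -> on_hand[A=38 B=27 C=33 D=48] avail[A=26 B=19 C=28 D=36] open={R11,R12,R13,R4,R6,R9}
Step 21: commit R6 -> on_hand[A=29 B=27 C=33 D=48] avail[A=26 B=19 C=28 D=36] open={R11,R12,R13,R4,R9}
Step 22: commit R13 -> on_hand[A=29 B=27 C=33 D=41] avail[A=26 B=19 C=28 D=36] open={R11,R12,R4,R9}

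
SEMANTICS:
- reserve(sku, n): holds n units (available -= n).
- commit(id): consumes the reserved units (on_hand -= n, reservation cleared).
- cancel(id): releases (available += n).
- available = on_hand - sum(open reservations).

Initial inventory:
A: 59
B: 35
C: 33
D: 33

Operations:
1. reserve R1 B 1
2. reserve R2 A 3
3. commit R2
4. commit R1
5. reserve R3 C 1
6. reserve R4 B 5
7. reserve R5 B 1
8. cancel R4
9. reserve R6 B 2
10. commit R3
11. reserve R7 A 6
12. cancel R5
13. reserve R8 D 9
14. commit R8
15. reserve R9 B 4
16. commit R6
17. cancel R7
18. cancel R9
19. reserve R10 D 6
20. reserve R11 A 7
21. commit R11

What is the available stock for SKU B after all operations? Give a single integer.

Step 1: reserve R1 B 1 -> on_hand[A=59 B=35 C=33 D=33] avail[A=59 B=34 C=33 D=33] open={R1}
Step 2: reserve R2 A 3 -> on_hand[A=59 B=35 C=33 D=33] avail[A=56 B=34 C=33 D=33] open={R1,R2}
Step 3: commit R2 -> on_hand[A=56 B=35 C=33 D=33] avail[A=56 B=34 C=33 D=33] open={R1}
Step 4: commit R1 -> on_hand[A=56 B=34 C=33 D=33] avail[A=56 B=34 C=33 D=33] open={}
Step 5: reserve R3 C 1 -> on_hand[A=56 B=34 C=33 D=33] avail[A=56 B=34 C=32 D=33] open={R3}
Step 6: reserve R4 B 5 -> on_hand[A=56 B=34 C=33 D=33] avail[A=56 B=29 C=32 D=33] open={R3,R4}
Step 7: reserve R5 B 1 -> on_hand[A=56 B=34 C=33 D=33] avail[A=56 B=28 C=32 D=33] open={R3,R4,R5}
Step 8: cancel R4 -> on_hand[A=56 B=34 C=33 D=33] avail[A=56 B=33 C=32 D=33] open={R3,R5}
Step 9: reserve R6 B 2 -> on_hand[A=56 B=34 C=33 D=33] avail[A=56 B=31 C=32 D=33] open={R3,R5,R6}
Step 10: commit R3 -> on_hand[A=56 B=34 C=32 D=33] avail[A=56 B=31 C=32 D=33] open={R5,R6}
Step 11: reserve R7 A 6 -> on_hand[A=56 B=34 C=32 D=33] avail[A=50 B=31 C=32 D=33] open={R5,R6,R7}
Step 12: cancel R5 -> on_hand[A=56 B=34 C=32 D=33] avail[A=50 B=32 C=32 D=33] open={R6,R7}
Step 13: reserve R8 D 9 -> on_hand[A=56 B=34 C=32 D=33] avail[A=50 B=32 C=32 D=24] open={R6,R7,R8}
Step 14: commit R8 -> on_hand[A=56 B=34 C=32 D=24] avail[A=50 B=32 C=32 D=24] open={R6,R7}
Step 15: reserve R9 B 4 -> on_hand[A=56 B=34 C=32 D=24] avail[A=50 B=28 C=32 D=24] open={R6,R7,R9}
Step 16: commit R6 -> on_hand[A=56 B=32 C=32 D=24] avail[A=50 B=28 C=32 D=24] open={R7,R9}
Step 17: cancel R7 -> on_hand[A=56 B=32 C=32 D=24] avail[A=56 B=28 C=32 D=24] open={R9}
Step 18: cancel R9 -> on_hand[A=56 B=32 C=32 D=24] avail[A=56 B=32 C=32 D=24] open={}
Step 19: reserve R10 D 6 -> on_hand[A=56 B=32 C=32 D=24] avail[A=56 B=32 C=32 D=18] open={R10}
Step 20: reserve R11 A 7 -> on_hand[A=56 B=32 C=32 D=24] avail[A=49 B=32 C=32 D=18] open={R10,R11}
Step 21: commit R11 -> on_hand[A=49 B=32 C=32 D=24] avail[A=49 B=32 C=32 D=18] open={R10}
Final available[B] = 32

Answer: 32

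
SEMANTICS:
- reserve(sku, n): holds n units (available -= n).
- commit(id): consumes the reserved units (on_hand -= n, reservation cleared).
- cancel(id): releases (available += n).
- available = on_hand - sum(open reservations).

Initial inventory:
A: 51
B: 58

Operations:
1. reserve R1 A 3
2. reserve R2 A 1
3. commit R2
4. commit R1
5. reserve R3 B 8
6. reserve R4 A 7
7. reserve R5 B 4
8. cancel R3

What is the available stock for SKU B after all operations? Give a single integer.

Answer: 54

Derivation:
Step 1: reserve R1 A 3 -> on_hand[A=51 B=58] avail[A=48 B=58] open={R1}
Step 2: reserve R2 A 1 -> on_hand[A=51 B=58] avail[A=47 B=58] open={R1,R2}
Step 3: commit R2 -> on_hand[A=50 B=58] avail[A=47 B=58] open={R1}
Step 4: commit R1 -> on_hand[A=47 B=58] avail[A=47 B=58] open={}
Step 5: reserve R3 B 8 -> on_hand[A=47 B=58] avail[A=47 B=50] open={R3}
Step 6: reserve R4 A 7 -> on_hand[A=47 B=58] avail[A=40 B=50] open={R3,R4}
Step 7: reserve R5 B 4 -> on_hand[A=47 B=58] avail[A=40 B=46] open={R3,R4,R5}
Step 8: cancel R3 -> on_hand[A=47 B=58] avail[A=40 B=54] open={R4,R5}
Final available[B] = 54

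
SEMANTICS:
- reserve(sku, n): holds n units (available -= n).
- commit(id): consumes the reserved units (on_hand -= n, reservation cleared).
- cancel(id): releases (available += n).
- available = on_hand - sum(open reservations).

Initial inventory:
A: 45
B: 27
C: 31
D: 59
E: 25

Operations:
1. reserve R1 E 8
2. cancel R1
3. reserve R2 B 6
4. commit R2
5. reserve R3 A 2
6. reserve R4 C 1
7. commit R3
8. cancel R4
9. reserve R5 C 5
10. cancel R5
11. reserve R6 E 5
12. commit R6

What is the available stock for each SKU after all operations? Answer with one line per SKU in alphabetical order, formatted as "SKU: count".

Step 1: reserve R1 E 8 -> on_hand[A=45 B=27 C=31 D=59 E=25] avail[A=45 B=27 C=31 D=59 E=17] open={R1}
Step 2: cancel R1 -> on_hand[A=45 B=27 C=31 D=59 E=25] avail[A=45 B=27 C=31 D=59 E=25] open={}
Step 3: reserve R2 B 6 -> on_hand[A=45 B=27 C=31 D=59 E=25] avail[A=45 B=21 C=31 D=59 E=25] open={R2}
Step 4: commit R2 -> on_hand[A=45 B=21 C=31 D=59 E=25] avail[A=45 B=21 C=31 D=59 E=25] open={}
Step 5: reserve R3 A 2 -> on_hand[A=45 B=21 C=31 D=59 E=25] avail[A=43 B=21 C=31 D=59 E=25] open={R3}
Step 6: reserve R4 C 1 -> on_hand[A=45 B=21 C=31 D=59 E=25] avail[A=43 B=21 C=30 D=59 E=25] open={R3,R4}
Step 7: commit R3 -> on_hand[A=43 B=21 C=31 D=59 E=25] avail[A=43 B=21 C=30 D=59 E=25] open={R4}
Step 8: cancel R4 -> on_hand[A=43 B=21 C=31 D=59 E=25] avail[A=43 B=21 C=31 D=59 E=25] open={}
Step 9: reserve R5 C 5 -> on_hand[A=43 B=21 C=31 D=59 E=25] avail[A=43 B=21 C=26 D=59 E=25] open={R5}
Step 10: cancel R5 -> on_hand[A=43 B=21 C=31 D=59 E=25] avail[A=43 B=21 C=31 D=59 E=25] open={}
Step 11: reserve R6 E 5 -> on_hand[A=43 B=21 C=31 D=59 E=25] avail[A=43 B=21 C=31 D=59 E=20] open={R6}
Step 12: commit R6 -> on_hand[A=43 B=21 C=31 D=59 E=20] avail[A=43 B=21 C=31 D=59 E=20] open={}

Answer: A: 43
B: 21
C: 31
D: 59
E: 20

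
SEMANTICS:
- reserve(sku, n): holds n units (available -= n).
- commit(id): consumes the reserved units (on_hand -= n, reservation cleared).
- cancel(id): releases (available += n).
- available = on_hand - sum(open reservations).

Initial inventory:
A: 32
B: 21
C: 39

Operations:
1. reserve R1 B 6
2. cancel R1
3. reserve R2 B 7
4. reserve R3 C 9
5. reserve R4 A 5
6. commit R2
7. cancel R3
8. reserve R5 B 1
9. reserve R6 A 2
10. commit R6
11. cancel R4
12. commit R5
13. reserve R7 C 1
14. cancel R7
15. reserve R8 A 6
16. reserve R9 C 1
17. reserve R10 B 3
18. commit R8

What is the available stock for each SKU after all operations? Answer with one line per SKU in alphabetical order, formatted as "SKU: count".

Step 1: reserve R1 B 6 -> on_hand[A=32 B=21 C=39] avail[A=32 B=15 C=39] open={R1}
Step 2: cancel R1 -> on_hand[A=32 B=21 C=39] avail[A=32 B=21 C=39] open={}
Step 3: reserve R2 B 7 -> on_hand[A=32 B=21 C=39] avail[A=32 B=14 C=39] open={R2}
Step 4: reserve R3 C 9 -> on_hand[A=32 B=21 C=39] avail[A=32 B=14 C=30] open={R2,R3}
Step 5: reserve R4 A 5 -> on_hand[A=32 B=21 C=39] avail[A=27 B=14 C=30] open={R2,R3,R4}
Step 6: commit R2 -> on_hand[A=32 B=14 C=39] avail[A=27 B=14 C=30] open={R3,R4}
Step 7: cancel R3 -> on_hand[A=32 B=14 C=39] avail[A=27 B=14 C=39] open={R4}
Step 8: reserve R5 B 1 -> on_hand[A=32 B=14 C=39] avail[A=27 B=13 C=39] open={R4,R5}
Step 9: reserve R6 A 2 -> on_hand[A=32 B=14 C=39] avail[A=25 B=13 C=39] open={R4,R5,R6}
Step 10: commit R6 -> on_hand[A=30 B=14 C=39] avail[A=25 B=13 C=39] open={R4,R5}
Step 11: cancel R4 -> on_hand[A=30 B=14 C=39] avail[A=30 B=13 C=39] open={R5}
Step 12: commit R5 -> on_hand[A=30 B=13 C=39] avail[A=30 B=13 C=39] open={}
Step 13: reserve R7 C 1 -> on_hand[A=30 B=13 C=39] avail[A=30 B=13 C=38] open={R7}
Step 14: cancel R7 -> on_hand[A=30 B=13 C=39] avail[A=30 B=13 C=39] open={}
Step 15: reserve R8 A 6 -> on_hand[A=30 B=13 C=39] avail[A=24 B=13 C=39] open={R8}
Step 16: reserve R9 C 1 -> on_hand[A=30 B=13 C=39] avail[A=24 B=13 C=38] open={R8,R9}
Step 17: reserve R10 B 3 -> on_hand[A=30 B=13 C=39] avail[A=24 B=10 C=38] open={R10,R8,R9}
Step 18: commit R8 -> on_hand[A=24 B=13 C=39] avail[A=24 B=10 C=38] open={R10,R9}

Answer: A: 24
B: 10
C: 38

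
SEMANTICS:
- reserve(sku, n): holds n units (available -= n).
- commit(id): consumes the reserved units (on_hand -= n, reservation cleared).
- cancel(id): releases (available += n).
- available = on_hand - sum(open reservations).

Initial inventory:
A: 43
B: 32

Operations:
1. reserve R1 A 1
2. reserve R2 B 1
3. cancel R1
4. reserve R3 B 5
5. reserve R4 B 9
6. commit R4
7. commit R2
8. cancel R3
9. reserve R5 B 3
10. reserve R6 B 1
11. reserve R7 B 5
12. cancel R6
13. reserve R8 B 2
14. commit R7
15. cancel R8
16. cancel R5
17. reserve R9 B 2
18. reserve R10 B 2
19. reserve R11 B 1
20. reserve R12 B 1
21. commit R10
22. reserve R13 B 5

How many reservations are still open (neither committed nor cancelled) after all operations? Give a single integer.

Answer: 4

Derivation:
Step 1: reserve R1 A 1 -> on_hand[A=43 B=32] avail[A=42 B=32] open={R1}
Step 2: reserve R2 B 1 -> on_hand[A=43 B=32] avail[A=42 B=31] open={R1,R2}
Step 3: cancel R1 -> on_hand[A=43 B=32] avail[A=43 B=31] open={R2}
Step 4: reserve R3 B 5 -> on_hand[A=43 B=32] avail[A=43 B=26] open={R2,R3}
Step 5: reserve R4 B 9 -> on_hand[A=43 B=32] avail[A=43 B=17] open={R2,R3,R4}
Step 6: commit R4 -> on_hand[A=43 B=23] avail[A=43 B=17] open={R2,R3}
Step 7: commit R2 -> on_hand[A=43 B=22] avail[A=43 B=17] open={R3}
Step 8: cancel R3 -> on_hand[A=43 B=22] avail[A=43 B=22] open={}
Step 9: reserve R5 B 3 -> on_hand[A=43 B=22] avail[A=43 B=19] open={R5}
Step 10: reserve R6 B 1 -> on_hand[A=43 B=22] avail[A=43 B=18] open={R5,R6}
Step 11: reserve R7 B 5 -> on_hand[A=43 B=22] avail[A=43 B=13] open={R5,R6,R7}
Step 12: cancel R6 -> on_hand[A=43 B=22] avail[A=43 B=14] open={R5,R7}
Step 13: reserve R8 B 2 -> on_hand[A=43 B=22] avail[A=43 B=12] open={R5,R7,R8}
Step 14: commit R7 -> on_hand[A=43 B=17] avail[A=43 B=12] open={R5,R8}
Step 15: cancel R8 -> on_hand[A=43 B=17] avail[A=43 B=14] open={R5}
Step 16: cancel R5 -> on_hand[A=43 B=17] avail[A=43 B=17] open={}
Step 17: reserve R9 B 2 -> on_hand[A=43 B=17] avail[A=43 B=15] open={R9}
Step 18: reserve R10 B 2 -> on_hand[A=43 B=17] avail[A=43 B=13] open={R10,R9}
Step 19: reserve R11 B 1 -> on_hand[A=43 B=17] avail[A=43 B=12] open={R10,R11,R9}
Step 20: reserve R12 B 1 -> on_hand[A=43 B=17] avail[A=43 B=11] open={R10,R11,R12,R9}
Step 21: commit R10 -> on_hand[A=43 B=15] avail[A=43 B=11] open={R11,R12,R9}
Step 22: reserve R13 B 5 -> on_hand[A=43 B=15] avail[A=43 B=6] open={R11,R12,R13,R9}
Open reservations: ['R11', 'R12', 'R13', 'R9'] -> 4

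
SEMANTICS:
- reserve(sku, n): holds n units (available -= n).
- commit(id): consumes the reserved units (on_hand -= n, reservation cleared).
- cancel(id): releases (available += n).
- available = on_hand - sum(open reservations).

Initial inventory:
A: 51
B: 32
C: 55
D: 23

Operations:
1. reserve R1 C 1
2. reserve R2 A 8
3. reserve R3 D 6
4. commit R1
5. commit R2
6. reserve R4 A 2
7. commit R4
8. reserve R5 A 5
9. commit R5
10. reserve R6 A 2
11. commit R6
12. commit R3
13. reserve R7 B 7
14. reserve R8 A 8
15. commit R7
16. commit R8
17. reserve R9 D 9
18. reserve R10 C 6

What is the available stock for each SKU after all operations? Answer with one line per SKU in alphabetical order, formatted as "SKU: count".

Step 1: reserve R1 C 1 -> on_hand[A=51 B=32 C=55 D=23] avail[A=51 B=32 C=54 D=23] open={R1}
Step 2: reserve R2 A 8 -> on_hand[A=51 B=32 C=55 D=23] avail[A=43 B=32 C=54 D=23] open={R1,R2}
Step 3: reserve R3 D 6 -> on_hand[A=51 B=32 C=55 D=23] avail[A=43 B=32 C=54 D=17] open={R1,R2,R3}
Step 4: commit R1 -> on_hand[A=51 B=32 C=54 D=23] avail[A=43 B=32 C=54 D=17] open={R2,R3}
Step 5: commit R2 -> on_hand[A=43 B=32 C=54 D=23] avail[A=43 B=32 C=54 D=17] open={R3}
Step 6: reserve R4 A 2 -> on_hand[A=43 B=32 C=54 D=23] avail[A=41 B=32 C=54 D=17] open={R3,R4}
Step 7: commit R4 -> on_hand[A=41 B=32 C=54 D=23] avail[A=41 B=32 C=54 D=17] open={R3}
Step 8: reserve R5 A 5 -> on_hand[A=41 B=32 C=54 D=23] avail[A=36 B=32 C=54 D=17] open={R3,R5}
Step 9: commit R5 -> on_hand[A=36 B=32 C=54 D=23] avail[A=36 B=32 C=54 D=17] open={R3}
Step 10: reserve R6 A 2 -> on_hand[A=36 B=32 C=54 D=23] avail[A=34 B=32 C=54 D=17] open={R3,R6}
Step 11: commit R6 -> on_hand[A=34 B=32 C=54 D=23] avail[A=34 B=32 C=54 D=17] open={R3}
Step 12: commit R3 -> on_hand[A=34 B=32 C=54 D=17] avail[A=34 B=32 C=54 D=17] open={}
Step 13: reserve R7 B 7 -> on_hand[A=34 B=32 C=54 D=17] avail[A=34 B=25 C=54 D=17] open={R7}
Step 14: reserve R8 A 8 -> on_hand[A=34 B=32 C=54 D=17] avail[A=26 B=25 C=54 D=17] open={R7,R8}
Step 15: commit R7 -> on_hand[A=34 B=25 C=54 D=17] avail[A=26 B=25 C=54 D=17] open={R8}
Step 16: commit R8 -> on_hand[A=26 B=25 C=54 D=17] avail[A=26 B=25 C=54 D=17] open={}
Step 17: reserve R9 D 9 -> on_hand[A=26 B=25 C=54 D=17] avail[A=26 B=25 C=54 D=8] open={R9}
Step 18: reserve R10 C 6 -> on_hand[A=26 B=25 C=54 D=17] avail[A=26 B=25 C=48 D=8] open={R10,R9}

Answer: A: 26
B: 25
C: 48
D: 8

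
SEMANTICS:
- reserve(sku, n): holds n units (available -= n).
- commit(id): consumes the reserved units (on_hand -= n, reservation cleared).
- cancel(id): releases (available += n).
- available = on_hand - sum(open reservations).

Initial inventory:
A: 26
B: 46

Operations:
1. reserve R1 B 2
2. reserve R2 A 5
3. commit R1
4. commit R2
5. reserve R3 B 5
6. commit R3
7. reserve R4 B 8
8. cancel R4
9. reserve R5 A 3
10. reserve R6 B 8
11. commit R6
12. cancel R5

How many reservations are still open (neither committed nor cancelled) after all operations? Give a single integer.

Step 1: reserve R1 B 2 -> on_hand[A=26 B=46] avail[A=26 B=44] open={R1}
Step 2: reserve R2 A 5 -> on_hand[A=26 B=46] avail[A=21 B=44] open={R1,R2}
Step 3: commit R1 -> on_hand[A=26 B=44] avail[A=21 B=44] open={R2}
Step 4: commit R2 -> on_hand[A=21 B=44] avail[A=21 B=44] open={}
Step 5: reserve R3 B 5 -> on_hand[A=21 B=44] avail[A=21 B=39] open={R3}
Step 6: commit R3 -> on_hand[A=21 B=39] avail[A=21 B=39] open={}
Step 7: reserve R4 B 8 -> on_hand[A=21 B=39] avail[A=21 B=31] open={R4}
Step 8: cancel R4 -> on_hand[A=21 B=39] avail[A=21 B=39] open={}
Step 9: reserve R5 A 3 -> on_hand[A=21 B=39] avail[A=18 B=39] open={R5}
Step 10: reserve R6 B 8 -> on_hand[A=21 B=39] avail[A=18 B=31] open={R5,R6}
Step 11: commit R6 -> on_hand[A=21 B=31] avail[A=18 B=31] open={R5}
Step 12: cancel R5 -> on_hand[A=21 B=31] avail[A=21 B=31] open={}
Open reservations: [] -> 0

Answer: 0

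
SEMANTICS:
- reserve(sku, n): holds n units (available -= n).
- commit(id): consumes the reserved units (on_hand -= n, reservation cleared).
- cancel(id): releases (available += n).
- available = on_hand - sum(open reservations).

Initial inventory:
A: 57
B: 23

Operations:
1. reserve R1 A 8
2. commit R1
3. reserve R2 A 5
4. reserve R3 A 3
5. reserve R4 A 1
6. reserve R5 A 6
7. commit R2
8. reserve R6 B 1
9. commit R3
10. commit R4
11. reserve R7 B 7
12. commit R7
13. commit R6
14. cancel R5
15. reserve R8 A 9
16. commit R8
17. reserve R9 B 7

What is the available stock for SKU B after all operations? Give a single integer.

Step 1: reserve R1 A 8 -> on_hand[A=57 B=23] avail[A=49 B=23] open={R1}
Step 2: commit R1 -> on_hand[A=49 B=23] avail[A=49 B=23] open={}
Step 3: reserve R2 A 5 -> on_hand[A=49 B=23] avail[A=44 B=23] open={R2}
Step 4: reserve R3 A 3 -> on_hand[A=49 B=23] avail[A=41 B=23] open={R2,R3}
Step 5: reserve R4 A 1 -> on_hand[A=49 B=23] avail[A=40 B=23] open={R2,R3,R4}
Step 6: reserve R5 A 6 -> on_hand[A=49 B=23] avail[A=34 B=23] open={R2,R3,R4,R5}
Step 7: commit R2 -> on_hand[A=44 B=23] avail[A=34 B=23] open={R3,R4,R5}
Step 8: reserve R6 B 1 -> on_hand[A=44 B=23] avail[A=34 B=22] open={R3,R4,R5,R6}
Step 9: commit R3 -> on_hand[A=41 B=23] avail[A=34 B=22] open={R4,R5,R6}
Step 10: commit R4 -> on_hand[A=40 B=23] avail[A=34 B=22] open={R5,R6}
Step 11: reserve R7 B 7 -> on_hand[A=40 B=23] avail[A=34 B=15] open={R5,R6,R7}
Step 12: commit R7 -> on_hand[A=40 B=16] avail[A=34 B=15] open={R5,R6}
Step 13: commit R6 -> on_hand[A=40 B=15] avail[A=34 B=15] open={R5}
Step 14: cancel R5 -> on_hand[A=40 B=15] avail[A=40 B=15] open={}
Step 15: reserve R8 A 9 -> on_hand[A=40 B=15] avail[A=31 B=15] open={R8}
Step 16: commit R8 -> on_hand[A=31 B=15] avail[A=31 B=15] open={}
Step 17: reserve R9 B 7 -> on_hand[A=31 B=15] avail[A=31 B=8] open={R9}
Final available[B] = 8

Answer: 8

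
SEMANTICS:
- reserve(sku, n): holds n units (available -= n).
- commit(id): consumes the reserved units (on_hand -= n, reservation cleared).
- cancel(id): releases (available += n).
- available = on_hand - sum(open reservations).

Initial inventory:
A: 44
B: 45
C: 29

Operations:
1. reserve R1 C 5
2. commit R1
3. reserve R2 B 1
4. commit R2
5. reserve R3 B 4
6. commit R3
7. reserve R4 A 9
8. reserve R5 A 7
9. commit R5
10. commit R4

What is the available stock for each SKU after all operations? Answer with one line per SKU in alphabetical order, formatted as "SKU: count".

Step 1: reserve R1 C 5 -> on_hand[A=44 B=45 C=29] avail[A=44 B=45 C=24] open={R1}
Step 2: commit R1 -> on_hand[A=44 B=45 C=24] avail[A=44 B=45 C=24] open={}
Step 3: reserve R2 B 1 -> on_hand[A=44 B=45 C=24] avail[A=44 B=44 C=24] open={R2}
Step 4: commit R2 -> on_hand[A=44 B=44 C=24] avail[A=44 B=44 C=24] open={}
Step 5: reserve R3 B 4 -> on_hand[A=44 B=44 C=24] avail[A=44 B=40 C=24] open={R3}
Step 6: commit R3 -> on_hand[A=44 B=40 C=24] avail[A=44 B=40 C=24] open={}
Step 7: reserve R4 A 9 -> on_hand[A=44 B=40 C=24] avail[A=35 B=40 C=24] open={R4}
Step 8: reserve R5 A 7 -> on_hand[A=44 B=40 C=24] avail[A=28 B=40 C=24] open={R4,R5}
Step 9: commit R5 -> on_hand[A=37 B=40 C=24] avail[A=28 B=40 C=24] open={R4}
Step 10: commit R4 -> on_hand[A=28 B=40 C=24] avail[A=28 B=40 C=24] open={}

Answer: A: 28
B: 40
C: 24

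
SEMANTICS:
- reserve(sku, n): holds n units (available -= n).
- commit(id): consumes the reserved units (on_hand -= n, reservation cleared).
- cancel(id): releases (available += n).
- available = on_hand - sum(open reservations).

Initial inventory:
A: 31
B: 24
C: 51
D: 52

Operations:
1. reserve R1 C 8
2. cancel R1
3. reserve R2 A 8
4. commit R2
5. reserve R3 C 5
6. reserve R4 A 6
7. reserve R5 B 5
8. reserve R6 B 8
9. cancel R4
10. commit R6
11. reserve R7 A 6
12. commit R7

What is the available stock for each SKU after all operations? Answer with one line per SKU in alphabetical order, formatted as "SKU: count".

Answer: A: 17
B: 11
C: 46
D: 52

Derivation:
Step 1: reserve R1 C 8 -> on_hand[A=31 B=24 C=51 D=52] avail[A=31 B=24 C=43 D=52] open={R1}
Step 2: cancel R1 -> on_hand[A=31 B=24 C=51 D=52] avail[A=31 B=24 C=51 D=52] open={}
Step 3: reserve R2 A 8 -> on_hand[A=31 B=24 C=51 D=52] avail[A=23 B=24 C=51 D=52] open={R2}
Step 4: commit R2 -> on_hand[A=23 B=24 C=51 D=52] avail[A=23 B=24 C=51 D=52] open={}
Step 5: reserve R3 C 5 -> on_hand[A=23 B=24 C=51 D=52] avail[A=23 B=24 C=46 D=52] open={R3}
Step 6: reserve R4 A 6 -> on_hand[A=23 B=24 C=51 D=52] avail[A=17 B=24 C=46 D=52] open={R3,R4}
Step 7: reserve R5 B 5 -> on_hand[A=23 B=24 C=51 D=52] avail[A=17 B=19 C=46 D=52] open={R3,R4,R5}
Step 8: reserve R6 B 8 -> on_hand[A=23 B=24 C=51 D=52] avail[A=17 B=11 C=46 D=52] open={R3,R4,R5,R6}
Step 9: cancel R4 -> on_hand[A=23 B=24 C=51 D=52] avail[A=23 B=11 C=46 D=52] open={R3,R5,R6}
Step 10: commit R6 -> on_hand[A=23 B=16 C=51 D=52] avail[A=23 B=11 C=46 D=52] open={R3,R5}
Step 11: reserve R7 A 6 -> on_hand[A=23 B=16 C=51 D=52] avail[A=17 B=11 C=46 D=52] open={R3,R5,R7}
Step 12: commit R7 -> on_hand[A=17 B=16 C=51 D=52] avail[A=17 B=11 C=46 D=52] open={R3,R5}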